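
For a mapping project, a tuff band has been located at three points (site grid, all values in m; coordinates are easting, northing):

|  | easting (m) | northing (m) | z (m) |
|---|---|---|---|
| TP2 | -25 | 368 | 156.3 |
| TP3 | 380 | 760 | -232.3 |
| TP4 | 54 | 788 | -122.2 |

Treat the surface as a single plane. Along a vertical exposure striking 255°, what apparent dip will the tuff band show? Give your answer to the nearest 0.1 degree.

27.8°

Two edge vectors: TP2→TP3 = (405, 392, -388.6), TP2→TP4 = (79, 420, -278.5).
Normal n = (TP2→TP3) × (TP2→TP4) = (54040, 82093.1, 139132).
So ∂z/∂easting = −n_x/n_z = −0.38841 and ∂z/∂northing = −n_y/n_z = −0.59004.
Unit vector along 255° is (sin 255°, cos 255°) = (-0.9659, -0.2588).
Slope in that direction = a·(-0.9659) + b·(-0.2588) = 0.52789.
Apparent dip = arctan|0.52789| = 27.8° (true dip is 35.2°, so apparent ≤ true as expected).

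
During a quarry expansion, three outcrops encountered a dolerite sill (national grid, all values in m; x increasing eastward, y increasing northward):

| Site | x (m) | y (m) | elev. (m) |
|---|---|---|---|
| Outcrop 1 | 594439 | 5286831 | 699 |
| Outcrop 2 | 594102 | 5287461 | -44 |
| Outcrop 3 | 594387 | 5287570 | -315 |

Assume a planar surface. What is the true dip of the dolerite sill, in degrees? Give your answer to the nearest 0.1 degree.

55.6°

Let the plane be z = a·x + b·y + c.
Outcrop 2−Outcrop 1: −337a + 630b = −743;  Outcrop 3−Outcrop 1: −52a + 739b = −1014.
Solving gives a = −0.41493, b = −1.40132.
Gradient magnitude |∇z| = √(a² + b²) = √(0.17217 + 1.96370) = 1.46146.
True dip = arctan(1.46146) = 55.6°, dipping toward NNE (azimuth ≈ 016°).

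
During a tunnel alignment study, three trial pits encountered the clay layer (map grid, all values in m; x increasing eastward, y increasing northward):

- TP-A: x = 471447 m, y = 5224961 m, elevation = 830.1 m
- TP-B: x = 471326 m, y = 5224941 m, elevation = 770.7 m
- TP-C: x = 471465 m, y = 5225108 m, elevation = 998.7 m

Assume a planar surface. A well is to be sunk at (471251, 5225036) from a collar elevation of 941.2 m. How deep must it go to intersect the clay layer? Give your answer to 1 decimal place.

88.2 m

Let the plane be z = a·x + b·y + c.
TP-B−TP-A: −121a − 20b = −59.4;  TP-C−TP-A: 18a + 147b = 168.6.
Solving gives a = 0.307557239, b = 1.109278705.
Then c = 830.1 − a·471447 − b·5224961 = −5940104.81.
At (471251, 5225036): z_contact = 144936.66 + 5796021.17 − 5940104.81 = 853.01 m.
Depth below ground = 941.2 − 853.01 = 88.2 m.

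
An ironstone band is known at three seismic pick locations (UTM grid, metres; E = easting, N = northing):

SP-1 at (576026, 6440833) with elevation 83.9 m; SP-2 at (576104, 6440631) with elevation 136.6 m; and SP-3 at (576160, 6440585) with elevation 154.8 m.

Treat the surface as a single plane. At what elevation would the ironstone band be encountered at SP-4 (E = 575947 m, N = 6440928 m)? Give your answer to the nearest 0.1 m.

52.3 m

Let the plane be z = a·E + b·N + c.
SP-2−SP-1: 78a − 202b = 52.7;  SP-3−SP-1: 134a − 248b = 70.9.
Solving gives a = 0.162118074, b = −0.198291041.
Then c = 83.9 − a·576026 − b·6440833 = 1183859.15.
At (575947, 6440928): z = 93371.4 − 1277178.3 + 1183859.15 = 52.3 m.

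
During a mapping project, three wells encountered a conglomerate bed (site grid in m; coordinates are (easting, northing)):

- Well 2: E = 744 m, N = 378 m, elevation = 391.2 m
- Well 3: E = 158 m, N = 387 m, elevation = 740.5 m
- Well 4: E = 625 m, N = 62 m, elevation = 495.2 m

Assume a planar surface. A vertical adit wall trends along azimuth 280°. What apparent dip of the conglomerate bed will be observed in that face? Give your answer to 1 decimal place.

Two edge vectors: Well 2→Well 3 = (-586, 9, 349.3), Well 2→Well 4 = (-119, -316, 104).
Normal n = (Well 2→Well 3) × (Well 2→Well 4) = (111314.8, 19377.3, 186247).
So ∂z/∂E = −n_x/n_z = −0.59767 and ∂z/∂N = −n_y/n_z = −0.10404.
Unit vector along 280° is (sin 280°, cos 280°) = (-0.9848, 0.1736).
Slope in that direction = a·(-0.9848) + b·(0.1736) = 0.57053.
Apparent dip = arctan|0.57053| = 29.7° (true dip is 31.2°, so apparent ≤ true as expected).

29.7°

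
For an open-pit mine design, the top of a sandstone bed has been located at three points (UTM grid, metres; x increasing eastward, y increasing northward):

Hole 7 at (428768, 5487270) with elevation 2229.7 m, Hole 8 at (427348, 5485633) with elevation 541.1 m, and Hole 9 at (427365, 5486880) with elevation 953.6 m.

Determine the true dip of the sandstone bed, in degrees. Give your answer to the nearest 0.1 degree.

41.4°

Let the plane be z = a·x + b·y + c.
Hole 8−Hole 7: −1420a − 1637b = −1688.6;  Hole 9−Hole 7: −1403a − 390b = −1276.1.
Solving gives a = 0.82071, b = 0.31961.
Gradient magnitude |∇z| = √(a² + b²) = √(0.67356 + 0.10215) = 0.88074.
True dip = arctan(0.88074) = 41.4°, dipping toward WSW (azimuth ≈ 249°).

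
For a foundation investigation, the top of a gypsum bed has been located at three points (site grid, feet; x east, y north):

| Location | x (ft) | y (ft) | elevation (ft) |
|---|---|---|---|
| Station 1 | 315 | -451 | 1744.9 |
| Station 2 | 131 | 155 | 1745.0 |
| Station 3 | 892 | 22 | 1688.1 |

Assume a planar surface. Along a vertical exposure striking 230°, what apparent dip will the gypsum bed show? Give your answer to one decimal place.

Let the plane be z = a·x + b·y + c.
Station 2−Station 1: −184a + 606b = 0.1;  Station 3−Station 1: 577a + 473b = −56.8.
Solving gives a = −0.07893, b = −0.02380.
Unit vector along 230° is (sin 230°, cos 230°) = (-0.7660, -0.6428).
Slope in that direction = a·(-0.7660) + b·(-0.6428) = 0.07576.
Apparent dip = arctan|0.07576| = 4.3° (true dip is 4.7°, so apparent ≤ true as expected).

4.3°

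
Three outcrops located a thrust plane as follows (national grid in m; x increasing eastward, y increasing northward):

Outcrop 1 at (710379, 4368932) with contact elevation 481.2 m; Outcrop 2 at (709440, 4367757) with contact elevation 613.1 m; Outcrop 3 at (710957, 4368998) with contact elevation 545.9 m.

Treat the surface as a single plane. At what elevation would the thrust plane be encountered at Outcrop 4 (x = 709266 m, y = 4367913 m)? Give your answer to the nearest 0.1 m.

Two edge vectors: Outcrop 1→Outcrop 2 = (-939, -1175, 131.9), Outcrop 1→Outcrop 3 = (578, 66, 64.7).
Normal n = (Outcrop 1→Outcrop 2) × (Outcrop 1→Outcrop 3) = (-84727.9, 136991.5, 617176).
So ∂z/∂x = −n_x/n_z = 0.137283206 and ∂z/∂y = −n_y/n_z = −0.221965047.
Intercept c from Outcrop 1: 481.2 − 97523.11 + 969750.20 = 872708.29.
At (709266, 4367913): z = 97370.3 − 969524.0 + 872708.29 = 554.6 m.

554.6 m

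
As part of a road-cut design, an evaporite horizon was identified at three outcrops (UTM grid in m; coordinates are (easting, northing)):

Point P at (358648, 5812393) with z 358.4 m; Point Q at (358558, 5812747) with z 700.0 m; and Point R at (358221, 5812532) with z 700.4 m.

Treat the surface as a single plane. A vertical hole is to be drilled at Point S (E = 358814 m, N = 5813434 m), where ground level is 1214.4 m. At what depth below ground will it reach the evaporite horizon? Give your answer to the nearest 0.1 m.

Let the plane be z = a·E + b·N + c.
Point Q−Point P: −90a + 354b = 341.6;  Point R−Point P: −427a + 139b = 342.
Solving gives a = −0.530736830, b = 0.830038659.
Then c = 358.4 − a·358648 − b·5812393 = −4633804.79.
At (358814, 5813434): z_contact = −190435.80 + 4825374.96 − 4633804.79 = 1134.37 m.
Depth below ground = 1214.4 − 1134.37 = 80.0 m.

80.0 m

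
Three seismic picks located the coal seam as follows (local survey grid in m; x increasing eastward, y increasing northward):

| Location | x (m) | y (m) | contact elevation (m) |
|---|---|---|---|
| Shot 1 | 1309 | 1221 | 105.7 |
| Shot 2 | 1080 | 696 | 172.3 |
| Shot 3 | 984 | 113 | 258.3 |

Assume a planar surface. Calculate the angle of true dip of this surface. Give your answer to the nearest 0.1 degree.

Let the plane be z = a·x + b·y + c.
Shot 2−Shot 1: −229a − 525b = 66.6;  Shot 3−Shot 1: −325a − 1108b = 152.6.
Solving gives a = 0.07607, b = −0.16004.
Gradient magnitude |∇z| = √(a² + b²) = √(0.00579 + 0.02561) = 0.17720.
True dip = arctan(0.17720) = 10.0°, dipping toward NNW (azimuth ≈ 335°).

10.0°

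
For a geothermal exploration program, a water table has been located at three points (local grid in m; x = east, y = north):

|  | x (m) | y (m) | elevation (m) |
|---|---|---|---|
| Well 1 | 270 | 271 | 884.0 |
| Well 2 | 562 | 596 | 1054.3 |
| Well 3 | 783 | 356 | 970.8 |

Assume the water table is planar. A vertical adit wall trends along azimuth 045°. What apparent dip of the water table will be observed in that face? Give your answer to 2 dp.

Two edge vectors: Well 1→Well 2 = (292, 325, 170.3), Well 1→Well 3 = (513, 85, 86.8).
Normal n = (Well 1→Well 2) × (Well 1→Well 3) = (13734.5, 62018.3, -141905).
So ∂z/∂x = −n_x/n_z = 0.09679 and ∂z/∂y = −n_y/n_z = 0.43704.
Unit vector along 045° is (sin 45°, cos 45°) = (0.7071, 0.7071).
Slope in that direction = a·(0.7071) + b·(0.7071) = 0.37747.
Apparent dip = arctan|0.37747| = 20.68° (true dip is 24.1°, so apparent ≤ true as expected).

20.68°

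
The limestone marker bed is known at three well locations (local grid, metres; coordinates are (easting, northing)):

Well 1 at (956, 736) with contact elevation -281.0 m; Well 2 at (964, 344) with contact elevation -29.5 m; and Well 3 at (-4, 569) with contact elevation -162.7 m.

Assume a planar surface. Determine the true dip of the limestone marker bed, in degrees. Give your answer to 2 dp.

32.70°

Two edge vectors: Well 1→Well 2 = (8, -392, 251.5), Well 1→Well 3 = (-960, -167, 118.3).
Normal n = (Well 1→Well 2) × (Well 1→Well 3) = (-4373.1, -242386.4, -377656).
So ∂z/∂E = −n_x/n_z = −0.01158 and ∂z/∂N = −n_y/n_z = −0.64182.
Gradient magnitude |∇z| = √(a² + b²) = √(0.00013 + 0.41193) = 0.64192.
True dip = arctan(0.64192) = 32.70°, dipping toward N (azimuth ≈ 001°).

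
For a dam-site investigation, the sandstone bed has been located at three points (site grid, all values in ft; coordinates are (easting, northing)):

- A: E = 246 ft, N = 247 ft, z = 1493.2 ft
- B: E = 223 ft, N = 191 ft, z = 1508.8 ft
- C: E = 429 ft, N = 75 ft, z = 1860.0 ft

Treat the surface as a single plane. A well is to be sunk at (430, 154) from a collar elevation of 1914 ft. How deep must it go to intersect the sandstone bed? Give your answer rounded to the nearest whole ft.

116 ft

Two edge vectors: A→B = (-23, -56, 15.6), A→C = (183, -172, 366.8).
Normal n = (A→B) × (A→C) = (-17857.6, 11291.2, 14204).
So ∂z/∂E = −n_x/n_z = 1.25722 and ∂z/∂N = −n_y/n_z = −0.79493.
Intercept c from A: 1493.2 − 309.28 + 196.35 = 1380.27.
At (430, 154): z_contact = 540.6 − 122.4 + 1380.27 = 1798.5 ft.
Depth below ground = 1914 − 1798.5 = 116 ft.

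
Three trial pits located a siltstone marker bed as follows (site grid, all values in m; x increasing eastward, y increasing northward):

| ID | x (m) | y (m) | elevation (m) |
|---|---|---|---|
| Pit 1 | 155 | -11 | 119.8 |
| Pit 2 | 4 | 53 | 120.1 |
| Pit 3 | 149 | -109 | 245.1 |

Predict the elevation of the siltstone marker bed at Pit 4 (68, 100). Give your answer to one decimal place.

Two edge vectors: Pit 1→Pit 2 = (-151, 64, 0.3), Pit 1→Pit 3 = (-6, -98, 125.3).
Normal n = (Pit 1→Pit 2) × (Pit 1→Pit 3) = (8048.6, 18918.5, 15182).
So ∂z/∂x = −n_x/n_z = −0.53014 and ∂z/∂y = −n_y/n_z = −1.24611.
Intercept c from Pit 1: 119.8 + 82.17 − 13.71 = 188.26.
At (68, 100): z = −36.0 − 124.6 + 188.26 = 27.6 m.

27.6 m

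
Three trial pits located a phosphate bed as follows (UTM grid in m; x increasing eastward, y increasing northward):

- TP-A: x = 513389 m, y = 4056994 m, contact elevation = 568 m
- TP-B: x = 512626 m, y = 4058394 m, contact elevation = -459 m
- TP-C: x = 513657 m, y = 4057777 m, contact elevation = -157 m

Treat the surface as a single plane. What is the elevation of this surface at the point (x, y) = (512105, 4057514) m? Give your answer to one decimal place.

Two edge vectors: TP-A→TP-B = (-763, 1400, -1027), TP-A→TP-C = (268, 783, -725).
Normal n = (TP-A→TP-B) × (TP-A→TP-C) = (-210859, -828411, -972629).
So ∂z/∂x = −n_x/n_z = −0.216792837 and ∂z/∂y = −n_y/n_z = −0.851723525.
Intercept c from TP-A: 568 + 111299.06 + 3455437.23 = 3567304.29.
At (512105, 4057514): z = −111020.7 − 3455880.1 + 3567304.29 = 403.5 m.

403.5 m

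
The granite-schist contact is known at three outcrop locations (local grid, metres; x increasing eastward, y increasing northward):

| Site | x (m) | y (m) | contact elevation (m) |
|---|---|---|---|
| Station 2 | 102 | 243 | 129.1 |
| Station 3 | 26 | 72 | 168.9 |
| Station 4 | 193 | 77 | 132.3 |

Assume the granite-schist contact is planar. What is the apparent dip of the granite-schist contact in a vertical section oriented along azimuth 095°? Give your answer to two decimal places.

11.44°

Two edge vectors: Station 2→Station 3 = (-76, -171, 39.8), Station 2→Station 4 = (91, -166, 3.2).
Normal n = (Station 2→Station 3) × (Station 2→Station 4) = (6059.6, 3865, 28177).
So ∂z/∂x = −n_x/n_z = −0.21505 and ∂z/∂y = −n_y/n_z = −0.13717.
Unit vector along 095° is (sin 95°, cos 95°) = (0.9962, -0.0872).
Slope in that direction = a·(0.9962) + b·(-0.0872) = −0.20228.
Apparent dip = arctan|0.20228| = 11.44° (true dip is 14.3°, so apparent ≤ true as expected).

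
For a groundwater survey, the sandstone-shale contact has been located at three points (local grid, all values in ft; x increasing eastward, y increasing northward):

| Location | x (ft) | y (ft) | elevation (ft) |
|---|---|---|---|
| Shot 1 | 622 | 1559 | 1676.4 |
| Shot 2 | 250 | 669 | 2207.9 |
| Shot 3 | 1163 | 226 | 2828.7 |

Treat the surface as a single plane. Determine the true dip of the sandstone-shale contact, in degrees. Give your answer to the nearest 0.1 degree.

38.7°

Two edge vectors: Shot 1→Shot 2 = (-372, -890, 531.5), Shot 1→Shot 3 = (541, -1333, 1152.3).
Normal n = (Shot 1→Shot 2) × (Shot 1→Shot 3) = (-317057.5, 716197.1, 977366).
So ∂z/∂x = −n_x/n_z = 0.32440 and ∂z/∂y = −n_y/n_z = −0.73278.
Gradient magnitude |∇z| = √(a² + b²) = √(0.10524 + 0.53697) = 0.80138.
True dip = arctan(0.80138) = 38.7°, dipping toward NNW (azimuth ≈ 336°).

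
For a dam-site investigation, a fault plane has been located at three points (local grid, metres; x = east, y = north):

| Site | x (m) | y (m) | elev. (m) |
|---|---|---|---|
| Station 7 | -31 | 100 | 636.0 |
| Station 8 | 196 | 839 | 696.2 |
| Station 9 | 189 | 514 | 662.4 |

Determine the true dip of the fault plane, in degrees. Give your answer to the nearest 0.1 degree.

Let the plane be z = a·x + b·y + c.
Station 8−Station 7: 227a + 739b = 60.2;  Station 9−Station 7: 220a + 414b = 26.4.
Solving gives a = −0.07891, b = 0.10570.
Gradient magnitude |∇z| = √(a² + b²) = √(0.00623 + 0.01117) = 0.13190.
True dip = arctan(0.13190) = 7.5°, dipping toward SE (azimuth ≈ 143°).

7.5°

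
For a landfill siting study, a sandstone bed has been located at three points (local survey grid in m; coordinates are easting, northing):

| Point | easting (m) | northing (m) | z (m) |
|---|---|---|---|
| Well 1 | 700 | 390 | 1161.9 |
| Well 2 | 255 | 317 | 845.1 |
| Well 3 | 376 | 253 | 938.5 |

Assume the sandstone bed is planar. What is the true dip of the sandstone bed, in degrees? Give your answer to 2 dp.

36.18°

Two edge vectors: Well 1→Well 2 = (-445, -73, -316.8), Well 1→Well 3 = (-324, -137, -223.4).
Normal n = (Well 1→Well 2) × (Well 1→Well 3) = (-27093.4, 3230.2, 37313).
So ∂z/∂easting = −n_x/n_z = 0.72611 and ∂z/∂northing = −n_y/n_z = −0.08657.
Gradient magnitude |∇z| = √(a² + b²) = √(0.52724 + 0.00749) = 0.73125.
True dip = arctan(0.73125) = 36.18°, dipping toward W (azimuth ≈ 277°).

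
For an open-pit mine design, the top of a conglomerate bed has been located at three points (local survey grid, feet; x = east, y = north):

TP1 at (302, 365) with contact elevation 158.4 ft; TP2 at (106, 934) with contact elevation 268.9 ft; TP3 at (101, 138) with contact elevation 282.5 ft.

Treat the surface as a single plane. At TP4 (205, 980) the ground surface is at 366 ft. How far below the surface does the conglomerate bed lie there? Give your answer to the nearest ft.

157 ft

Let the plane be z = a·x + b·y + c.
TP2−TP1: −196a + 569b = 110.5;  TP3−TP1: −201a − 227b = 124.1.
Solving gives a = −0.60239, b = −0.01330.
Then c = 158.4 − a·302 − b·365 = 345.18.
At (205, 980): z_contact = −123.5 − 13.0 + 345.18 = 208.7 ft.
Depth below ground = 366 − 208.7 = 157 ft.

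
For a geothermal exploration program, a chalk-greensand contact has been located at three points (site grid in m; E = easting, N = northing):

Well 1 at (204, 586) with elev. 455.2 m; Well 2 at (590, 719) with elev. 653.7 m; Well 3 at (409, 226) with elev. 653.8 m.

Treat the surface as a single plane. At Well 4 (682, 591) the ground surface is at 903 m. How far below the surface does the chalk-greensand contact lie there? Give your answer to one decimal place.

167.4 m

Let the plane be z = a·E + b·N + c.
Well 2−Well 1: 386a + 133b = 198.5;  Well 3−Well 1: 205a − 360b = 198.6.
Solving gives a = 0.58880, b = −0.21638.
Then c = 455.2 − a·204 − b·586 = 461.88.
At (682, 591): z_contact = 401.56 − 127.88 + 461.88 = 735.57 m.
Depth below ground = 903 − 735.57 = 167.4 m.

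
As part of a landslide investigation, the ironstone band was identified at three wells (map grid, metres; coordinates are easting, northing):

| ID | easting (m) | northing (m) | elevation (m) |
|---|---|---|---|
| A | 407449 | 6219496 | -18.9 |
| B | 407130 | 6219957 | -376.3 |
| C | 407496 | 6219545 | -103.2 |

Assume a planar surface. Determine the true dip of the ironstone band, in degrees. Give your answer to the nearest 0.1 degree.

52.5°

Two edge vectors: A→B = (-319, 461, -357.4), A→C = (47, 49, -84.3).
Normal n = (A→B) × (A→C) = (-21349.7, -43689.5, -37298).
So ∂z/∂easting = −n_x/n_z = −0.57241 and ∂z/∂northing = −n_y/n_z = −1.17136.
Gradient magnitude |∇z| = √(a² + b²) = √(0.32765 + 1.37209) = 1.30374.
True dip = arctan(1.30374) = 52.5°, dipping toward NNE (azimuth ≈ 026°).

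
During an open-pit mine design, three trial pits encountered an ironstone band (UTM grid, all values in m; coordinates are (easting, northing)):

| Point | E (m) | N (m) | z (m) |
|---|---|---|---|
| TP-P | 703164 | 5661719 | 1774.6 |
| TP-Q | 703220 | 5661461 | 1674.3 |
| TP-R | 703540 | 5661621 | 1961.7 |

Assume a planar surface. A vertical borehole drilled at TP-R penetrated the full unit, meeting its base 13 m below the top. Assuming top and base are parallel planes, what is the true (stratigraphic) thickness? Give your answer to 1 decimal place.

10.0 m

Let the plane be z = a·E + b·N + c.
TP-Q−TP-P: 56a − 258b = −100.3;  TP-R−TP-P: 376a − 98b = 187.1.
Solving gives a = 0.63485, b = 0.52656.
|∇z| = √(a²+b²) = 0.82480, so dip δ = arctan(0.82480) = 39.52°.
True thickness = vertical thickness × cos δ = 13 × cos 39.52° = 10.0 m.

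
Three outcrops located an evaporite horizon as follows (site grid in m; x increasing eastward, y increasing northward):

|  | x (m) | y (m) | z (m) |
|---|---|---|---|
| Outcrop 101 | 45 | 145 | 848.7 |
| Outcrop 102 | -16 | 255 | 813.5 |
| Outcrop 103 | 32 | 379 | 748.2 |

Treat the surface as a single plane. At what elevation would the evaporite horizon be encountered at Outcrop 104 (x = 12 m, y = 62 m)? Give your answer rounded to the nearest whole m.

Two edge vectors: Outcrop 101→Outcrop 102 = (-61, 110, -35.2), Outcrop 101→Outcrop 103 = (-13, 234, -100.5).
Normal n = (Outcrop 101→Outcrop 102) × (Outcrop 101→Outcrop 103) = (-2818.2, -5672.9, -12844).
So ∂z/∂x = −n_x/n_z = −0.21942 and ∂z/∂y = −n_y/n_z = −0.44168.
Intercept c from Outcrop 101: 848.7 + 9.87 + 64.04 = 922.62.
At (12, 62): z = −2.6 − 27.4 + 922.62 = 892.6 m.

893 m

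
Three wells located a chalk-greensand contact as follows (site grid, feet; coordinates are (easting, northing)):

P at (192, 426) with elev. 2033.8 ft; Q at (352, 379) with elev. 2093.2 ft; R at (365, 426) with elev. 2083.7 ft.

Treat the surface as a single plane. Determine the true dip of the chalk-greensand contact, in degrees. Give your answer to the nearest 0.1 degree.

22.0°

Let the plane be z = a·E + b·N + c.
Q−P: 160a − 47b = 59.4;  R−P: 173a + 0b = 49.9.
Solving gives a = 0.28844, b = −0.28191.
Gradient magnitude |∇z| = √(a² + b²) = √(0.08320 + 0.07947) = 0.40332.
True dip = arctan(0.40332) = 22.0°, dipping toward NW (azimuth ≈ 314°).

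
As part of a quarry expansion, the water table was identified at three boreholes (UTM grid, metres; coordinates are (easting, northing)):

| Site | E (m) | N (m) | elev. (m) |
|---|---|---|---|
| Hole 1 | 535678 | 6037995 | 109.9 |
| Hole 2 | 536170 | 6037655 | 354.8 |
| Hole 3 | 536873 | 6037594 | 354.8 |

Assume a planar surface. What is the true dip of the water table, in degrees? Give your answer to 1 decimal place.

39.6°

Let the plane be z = a·E + b·N + c.
Hole 2−Hole 1: 492a − 340b = 244.9;  Hole 3−Hole 1: 1195a − 401b = 244.9.
Solving gives a = −0.07148, b = −0.82372.
Gradient magnitude |∇z| = √(a² + b²) = √(0.00511 + 0.67852) = 0.82682.
True dip = arctan(0.82682) = 39.6°, dipping toward N (azimuth ≈ 005°).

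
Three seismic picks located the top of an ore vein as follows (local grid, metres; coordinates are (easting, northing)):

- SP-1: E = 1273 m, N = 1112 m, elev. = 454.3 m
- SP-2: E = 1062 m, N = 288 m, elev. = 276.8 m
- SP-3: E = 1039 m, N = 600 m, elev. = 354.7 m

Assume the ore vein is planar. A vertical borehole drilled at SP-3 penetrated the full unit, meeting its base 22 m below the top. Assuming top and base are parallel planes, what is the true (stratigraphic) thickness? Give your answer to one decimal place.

Two edge vectors: SP-1→SP-2 = (-211, -824, -177.5), SP-1→SP-3 = (-234, -512, -99.6).
Normal n = (SP-1→SP-2) × (SP-1→SP-3) = (-8809.6, 20519.4, -84784).
So ∂z/∂E = −n_x/n_z = −0.10391 and ∂z/∂N = −n_y/n_z = 0.24202.
|∇z| = √(a²+b²) = 0.26338, so dip δ = arctan(0.26338) = 14.76°.
True thickness = vertical thickness × cos δ = 22 × cos 14.76° = 21.3 m.

21.3 m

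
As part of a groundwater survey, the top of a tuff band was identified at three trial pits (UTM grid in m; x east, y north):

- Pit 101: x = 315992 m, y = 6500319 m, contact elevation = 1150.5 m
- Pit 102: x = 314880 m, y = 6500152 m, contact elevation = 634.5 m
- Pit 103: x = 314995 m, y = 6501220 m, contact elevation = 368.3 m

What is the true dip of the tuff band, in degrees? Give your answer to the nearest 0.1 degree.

30.7°

Let the plane be z = a·x + b·y + c.
Pit 102−Pit 101: −1112a − 167b = −516;  Pit 103−Pit 101: −997a + 901b = −782.2.
Solving gives a = 0.50970, b = −0.30413.
Gradient magnitude |∇z| = √(a² + b²) = √(0.25980 + 0.09250) = 0.59355.
True dip = arctan(0.59355) = 30.7°, dipping toward WNW (azimuth ≈ 301°).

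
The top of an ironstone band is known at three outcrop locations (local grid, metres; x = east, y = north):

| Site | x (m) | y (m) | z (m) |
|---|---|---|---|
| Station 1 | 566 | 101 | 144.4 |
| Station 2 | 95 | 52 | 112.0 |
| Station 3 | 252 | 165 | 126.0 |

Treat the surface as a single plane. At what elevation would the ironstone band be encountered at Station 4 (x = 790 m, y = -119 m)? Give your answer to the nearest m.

Two edge vectors: Station 1→Station 2 = (-471, -49, -32.4), Station 1→Station 3 = (-314, 64, -18.4).
Normal n = (Station 1→Station 2) × (Station 1→Station 3) = (2975.2, 1507.2, -45530).
So ∂z/∂x = −n_x/n_z = 0.06535 and ∂z/∂y = −n_y/n_z = 0.03310.
Intercept c from Station 1: 144.4 − 36.99 − 3.34 = 104.07.
At (790, -119): z = 51.6 − 3.9 + 104.07 = 151.8 m.

152 m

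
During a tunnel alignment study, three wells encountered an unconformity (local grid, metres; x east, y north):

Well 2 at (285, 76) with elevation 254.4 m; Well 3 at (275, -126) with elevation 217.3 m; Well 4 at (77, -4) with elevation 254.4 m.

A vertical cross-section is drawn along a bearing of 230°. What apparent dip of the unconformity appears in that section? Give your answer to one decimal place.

3.7°

Let the plane be z = a·x + b·y + c.
Well 3−Well 2: −10a − 202b = −37.1;  Well 4−Well 2: −208a − 80b = 0.
Solving gives a = −0.07201, b = 0.18723.
Unit vector along 230° is (sin 230°, cos 230°) = (-0.7660, -0.6428).
Slope in that direction = a·(-0.7660) + b·(-0.6428) = −0.06518.
Apparent dip = arctan|0.06518| = 3.7° (true dip is 11.3°, so apparent ≤ true as expected).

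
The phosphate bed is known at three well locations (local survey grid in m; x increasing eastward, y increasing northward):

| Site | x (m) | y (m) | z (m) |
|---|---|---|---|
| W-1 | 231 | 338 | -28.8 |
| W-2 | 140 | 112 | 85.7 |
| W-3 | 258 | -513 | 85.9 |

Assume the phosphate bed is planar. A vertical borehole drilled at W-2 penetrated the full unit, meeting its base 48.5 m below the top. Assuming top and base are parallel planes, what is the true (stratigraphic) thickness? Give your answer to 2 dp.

Let the plane be z = a·x + b·y + c.
W-2−W-1: −91a − 226b = 114.5;  W-3−W-1: 27a − 851b = 114.7.
Solving gives a = −0.85605, b = −0.16194.
|∇z| = √(a²+b²) = 0.87124, so dip δ = arctan(0.87124) = 41.06°.
True thickness = vertical thickness × cos δ = 48.5 × cos 41.06° = 36.57 m.

36.57 m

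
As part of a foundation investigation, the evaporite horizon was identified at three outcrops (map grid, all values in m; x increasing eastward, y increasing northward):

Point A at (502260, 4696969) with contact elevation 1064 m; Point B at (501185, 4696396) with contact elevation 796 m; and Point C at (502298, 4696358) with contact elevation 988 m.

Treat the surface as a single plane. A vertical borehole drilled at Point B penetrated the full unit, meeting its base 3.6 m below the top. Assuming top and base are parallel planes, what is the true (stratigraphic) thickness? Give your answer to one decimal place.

3.5 m

Two edge vectors: Point A→Point B = (-1075, -573, -268), Point A→Point C = (38, -611, -76).
Normal n = (Point A→Point B) × (Point A→Point C) = (-120200, -91884, 678599).
So ∂z/∂x = −n_x/n_z = 0.17713 and ∂z/∂y = −n_y/n_z = 0.13540.
|∇z| = √(a²+b²) = 0.22295, so dip δ = arctan(0.22295) = 12.57°.
True thickness = vertical thickness × cos δ = 3.6 × cos 12.57° = 3.5 m.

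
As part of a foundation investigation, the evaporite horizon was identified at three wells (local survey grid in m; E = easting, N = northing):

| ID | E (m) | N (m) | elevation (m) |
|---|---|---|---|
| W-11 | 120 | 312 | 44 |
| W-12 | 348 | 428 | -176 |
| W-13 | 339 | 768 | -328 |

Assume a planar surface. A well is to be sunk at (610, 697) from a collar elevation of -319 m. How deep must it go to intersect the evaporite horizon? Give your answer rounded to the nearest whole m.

Let the plane be z = a·E + b·N + c.
W-12−W-11: 228a + 116b = −220;  W-13−W-11: 219a + 456b = −372.
Solving gives a = −0.72766, b = −0.46632.
Then c = 44 − a·120 − b·312 = 276.81.
At (610, 697): z_contact = −443.9 − 325.0 + 276.81 = -492.1 m.
Depth below ground = -319 − (-492.1) = 173 m.

173 m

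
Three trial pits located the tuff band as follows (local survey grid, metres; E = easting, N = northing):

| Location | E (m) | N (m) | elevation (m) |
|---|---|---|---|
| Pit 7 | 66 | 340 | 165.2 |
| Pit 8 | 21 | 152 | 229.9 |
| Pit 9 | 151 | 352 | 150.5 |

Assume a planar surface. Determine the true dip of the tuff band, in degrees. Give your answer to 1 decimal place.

Two edge vectors: Pit 7→Pit 8 = (-45, -188, 64.7), Pit 7→Pit 9 = (85, 12, -14.7).
Normal n = (Pit 7→Pit 8) × (Pit 7→Pit 9) = (1987.2, 4838, 15440).
So ∂z/∂E = −n_x/n_z = −0.12870 and ∂z/∂N = −n_y/n_z = −0.31334.
Gradient magnitude |∇z| = √(a² + b²) = √(0.01656 + 0.09818) = 0.33874.
True dip = arctan(0.33874) = 18.7°, dipping toward NNE (azimuth ≈ 022°).

18.7°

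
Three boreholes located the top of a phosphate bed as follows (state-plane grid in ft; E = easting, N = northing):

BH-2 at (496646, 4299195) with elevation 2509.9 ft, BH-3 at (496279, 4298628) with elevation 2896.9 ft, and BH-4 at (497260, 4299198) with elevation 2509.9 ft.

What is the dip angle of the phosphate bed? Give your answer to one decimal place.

Two edge vectors: BH-2→BH-3 = (-367, -567, 387), BH-2→BH-4 = (614, 3, 0).
Normal n = (BH-2→BH-3) × (BH-2→BH-4) = (-1161, 237618, 347037).
So ∂z/∂E = −n_x/n_z = 0.00335 and ∂z/∂N = −n_y/n_z = −0.68471.
Gradient magnitude |∇z| = √(a² + b²) = √(0.00001 + 0.46882) = 0.68471.
True dip = arctan(0.68471) = 34.4°, dipping toward N (azimuth ≈ 360°).

34.4°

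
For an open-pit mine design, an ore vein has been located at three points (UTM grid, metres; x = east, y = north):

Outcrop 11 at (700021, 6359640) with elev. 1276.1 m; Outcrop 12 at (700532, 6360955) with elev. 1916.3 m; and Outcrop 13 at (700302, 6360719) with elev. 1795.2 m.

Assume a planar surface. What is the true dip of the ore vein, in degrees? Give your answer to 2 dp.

Two edge vectors: Outcrop 11→Outcrop 12 = (511, 1315, 640.2), Outcrop 11→Outcrop 13 = (281, 1079, 519.1).
Normal n = (Outcrop 11→Outcrop 12) × (Outcrop 11→Outcrop 13) = (-8159.3, -85363.9, 181854).
So ∂z/∂x = −n_x/n_z = 0.04487 and ∂z/∂y = −n_y/n_z = 0.46941.
Gradient magnitude |∇z| = √(a² + b²) = √(0.00201 + 0.22034) = 0.47155.
True dip = arctan(0.47155) = 25.25°, dipping toward S (azimuth ≈ 185°).

25.25°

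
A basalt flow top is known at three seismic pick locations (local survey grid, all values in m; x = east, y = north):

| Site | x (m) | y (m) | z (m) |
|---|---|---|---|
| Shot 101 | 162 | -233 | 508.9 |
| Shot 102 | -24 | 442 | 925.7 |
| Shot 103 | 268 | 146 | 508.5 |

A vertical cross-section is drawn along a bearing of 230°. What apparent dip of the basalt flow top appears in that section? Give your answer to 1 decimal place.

33.2°

Let the plane be z = a·x + b·y + c.
Shot 102−Shot 101: −186a + 675b = 416.8;  Shot 103−Shot 101: 106a + 379b = −0.4.
Solving gives a = −1.11400, b = 0.31051.
Unit vector along 230° is (sin 230°, cos 230°) = (-0.7660, -0.6428).
Slope in that direction = a·(-0.7660) + b·(-0.6428) = 0.65378.
Apparent dip = arctan|0.65378| = 33.2° (true dip is 49.1°, so apparent ≤ true as expected).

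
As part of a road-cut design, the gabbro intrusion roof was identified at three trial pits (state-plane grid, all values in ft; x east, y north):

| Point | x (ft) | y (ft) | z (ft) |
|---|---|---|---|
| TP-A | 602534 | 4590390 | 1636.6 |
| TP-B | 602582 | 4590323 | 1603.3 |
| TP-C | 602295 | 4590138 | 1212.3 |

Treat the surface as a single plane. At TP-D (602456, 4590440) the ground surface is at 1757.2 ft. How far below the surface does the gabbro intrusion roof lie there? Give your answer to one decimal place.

125.8 ft

Two edge vectors: TP-A→TP-B = (48, -67, -33.3), TP-A→TP-C = (-239, -252, -424.3).
Normal n = (TP-A→TP-B) × (TP-A→TP-C) = (20036.5, 28325.1, -28109).
So ∂z/∂x = −n_x/n_z = 0.712814401 and ∂z/∂y = −n_y/n_z = 1.007687929.
Intercept c from TP-A: 1636.6 − 429494.91 − 4625680.59 = −5053538.91.
At (602456, 4590440): z_contact = 429439.31 + 4625730.98 − 5053538.91 = 1631.38 ft.
Depth below ground = 1757.2 − 1631.38 = 125.8 ft.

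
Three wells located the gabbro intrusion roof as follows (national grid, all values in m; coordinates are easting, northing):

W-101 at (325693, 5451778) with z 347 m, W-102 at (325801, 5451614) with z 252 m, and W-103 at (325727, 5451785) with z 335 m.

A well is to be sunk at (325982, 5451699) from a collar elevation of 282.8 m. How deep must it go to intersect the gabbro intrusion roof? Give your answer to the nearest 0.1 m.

80.1 m

Let the plane be z = a·easting + b·northing + c.
W-102−W-101: 108a − 164b = −95;  W-103−W-101: 34a + 7b = −12.
Solving gives a = −0.415824384, b = 0.305432723.
Then c = 347 − a·325693 − b·5451778 = −1529373.31.
At (325982, 5451699): z_contact = −135551.26 + 1665127.27 − 1529373.31 = 202.70 m.
Depth below ground = 282.8 − 202.70 = 80.1 m.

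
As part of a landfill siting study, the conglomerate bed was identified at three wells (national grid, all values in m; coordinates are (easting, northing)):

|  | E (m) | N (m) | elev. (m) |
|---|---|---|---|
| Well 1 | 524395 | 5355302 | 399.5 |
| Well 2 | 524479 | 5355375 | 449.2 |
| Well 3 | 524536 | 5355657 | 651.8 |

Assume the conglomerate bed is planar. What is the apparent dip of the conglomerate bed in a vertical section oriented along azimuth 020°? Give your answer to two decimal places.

Let the plane be z = a·E + b·N + c.
Well 2−Well 1: 84a + 73b = 49.7;  Well 3−Well 1: 141a + 355b = 252.3.
Solving gives a = −0.03966, b = 0.72646.
Unit vector along 020° is (sin 20°, cos 20°) = (0.3420, 0.9397).
Slope in that direction = a·(0.3420) + b·(0.9397) = 0.66908.
Apparent dip = arctan|0.66908| = 33.79° (true dip is 36.0°, so apparent ≤ true as expected).

33.79°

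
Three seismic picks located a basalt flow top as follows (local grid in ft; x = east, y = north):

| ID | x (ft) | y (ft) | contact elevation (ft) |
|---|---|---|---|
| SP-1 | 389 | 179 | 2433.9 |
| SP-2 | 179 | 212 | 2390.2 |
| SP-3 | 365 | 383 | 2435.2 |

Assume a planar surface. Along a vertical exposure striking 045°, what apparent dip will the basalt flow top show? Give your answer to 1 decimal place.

9.8°

Two edge vectors: SP-1→SP-2 = (-210, 33, -43.7), SP-1→SP-3 = (-24, 204, 1.3).
Normal n = (SP-1→SP-2) × (SP-1→SP-3) = (8957.7, 1321.8, -42048).
So ∂z/∂x = −n_x/n_z = 0.21304 and ∂z/∂y = −n_y/n_z = 0.03144.
Unit vector along 045° is (sin 45°, cos 45°) = (0.7071, 0.7071).
Slope in that direction = a·(0.7071) + b·(0.7071) = 0.17287.
Apparent dip = arctan|0.17287| = 9.8° (true dip is 12.2°, so apparent ≤ true as expected).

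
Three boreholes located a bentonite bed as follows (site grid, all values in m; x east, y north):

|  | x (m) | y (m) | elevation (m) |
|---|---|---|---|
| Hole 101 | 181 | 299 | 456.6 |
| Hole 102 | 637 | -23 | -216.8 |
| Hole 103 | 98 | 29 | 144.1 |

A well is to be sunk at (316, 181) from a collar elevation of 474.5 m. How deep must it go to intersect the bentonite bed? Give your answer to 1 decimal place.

Let the plane be z = a·x + b·y + c.
Hole 102−Hole 101: 456a − 322b = −673.4;  Hole 103−Hole 101: −83a − 270b = −312.5.
Solving gives a = −0.54184, b = 1.32397.
Then c = 456.6 − a·181 − b·299 = 158.81.
At (316, 181): z_contact = −171.22 + 239.64 + 158.81 = 227.22 m.
Depth below ground = 474.5 − 227.22 = 247.3 m.

247.3 m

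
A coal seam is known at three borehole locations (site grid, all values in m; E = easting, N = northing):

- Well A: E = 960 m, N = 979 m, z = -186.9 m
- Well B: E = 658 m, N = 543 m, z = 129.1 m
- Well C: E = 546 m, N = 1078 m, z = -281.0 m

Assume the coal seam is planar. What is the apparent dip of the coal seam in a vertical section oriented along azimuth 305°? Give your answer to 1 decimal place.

Let the plane be z = a·E + b·N + c.
Well B−Well A: −302a − 436b = 316;  Well C−Well A: −414a + 99b = −94.1.
Solving gives a = 0.04631, b = −0.75685.
Unit vector along 305° is (sin 305°, cos 305°) = (-0.8192, 0.5736).
Slope in that direction = a·(-0.8192) + b·(0.5736) = −0.47204.
Apparent dip = arctan|0.47204| = 25.3° (true dip is 37.2°, so apparent ≤ true as expected).

25.3°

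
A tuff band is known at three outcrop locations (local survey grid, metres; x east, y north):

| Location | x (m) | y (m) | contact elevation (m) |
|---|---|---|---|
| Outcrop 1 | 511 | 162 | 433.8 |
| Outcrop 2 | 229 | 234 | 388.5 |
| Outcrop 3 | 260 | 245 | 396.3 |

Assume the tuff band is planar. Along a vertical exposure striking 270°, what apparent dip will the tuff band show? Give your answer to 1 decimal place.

11.2°

Two edge vectors: Outcrop 1→Outcrop 2 = (-282, 72, -45.3), Outcrop 1→Outcrop 3 = (-251, 83, -37.5).
Normal n = (Outcrop 1→Outcrop 2) × (Outcrop 1→Outcrop 3) = (1059.9, 795.3, -5334).
So ∂z/∂x = −n_x/n_z = 0.19871 and ∂z/∂y = −n_y/n_z = 0.14910.
Unit vector along 270° is (sin 270°, cos 270°) = (-1.0000, -0.0000).
Slope in that direction = a·(-1.0000) + b·(-0.0000) = −0.19871.
Apparent dip = arctan|0.19871| = 11.2° (true dip is 14.0°, so apparent ≤ true as expected).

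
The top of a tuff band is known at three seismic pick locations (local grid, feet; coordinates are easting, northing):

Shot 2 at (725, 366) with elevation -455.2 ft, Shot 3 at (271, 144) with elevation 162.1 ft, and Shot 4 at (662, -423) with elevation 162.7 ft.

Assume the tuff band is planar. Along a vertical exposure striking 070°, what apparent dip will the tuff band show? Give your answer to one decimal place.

Two edge vectors: Shot 2→Shot 3 = (-454, -222, 617.3), Shot 2→Shot 4 = (-63, -789, 617.9).
Normal n = (Shot 2→Shot 3) × (Shot 2→Shot 4) = (349875.9, 241636.7, 344220).
So ∂z/∂easting = −n_x/n_z = −1.01643 and ∂z/∂northing = −n_y/n_z = −0.70198.
Unit vector along 070° is (sin 70°, cos 70°) = (0.9397, 0.3420).
Slope in that direction = a·(0.9397) + b·(0.3420) = −1.19523.
Apparent dip = arctan|1.19523| = 50.1° (true dip is 51.0°, so apparent ≤ true as expected).

50.1°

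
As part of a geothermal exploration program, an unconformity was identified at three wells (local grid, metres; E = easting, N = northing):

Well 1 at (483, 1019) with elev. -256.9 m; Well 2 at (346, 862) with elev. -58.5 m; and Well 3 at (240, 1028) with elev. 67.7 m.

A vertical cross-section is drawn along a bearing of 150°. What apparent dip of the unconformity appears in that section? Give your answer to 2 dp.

30.43°

Two edge vectors: Well 1→Well 2 = (-137, -157, 198.4), Well 1→Well 3 = (-243, 9, 324.6).
Normal n = (Well 1→Well 2) × (Well 1→Well 3) = (-52747.8, -3741, -39384).
So ∂z/∂E = −n_x/n_z = −1.33932 and ∂z/∂N = −n_y/n_z = −0.09499.
Unit vector along 150° is (sin 150°, cos 150°) = (0.5000, -0.8660).
Slope in that direction = a·(0.5000) + b·(-0.8660) = −0.58740.
Apparent dip = arctan|0.58740| = 30.43° (true dip is 53.3°, so apparent ≤ true as expected).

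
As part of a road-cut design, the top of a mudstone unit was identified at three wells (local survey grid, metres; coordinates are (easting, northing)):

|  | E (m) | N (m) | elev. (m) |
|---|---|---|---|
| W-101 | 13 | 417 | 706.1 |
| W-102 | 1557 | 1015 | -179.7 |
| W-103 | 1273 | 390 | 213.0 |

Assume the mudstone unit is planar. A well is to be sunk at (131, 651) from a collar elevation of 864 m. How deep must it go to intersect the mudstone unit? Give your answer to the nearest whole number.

310 m

Two edge vectors: W-101→W-102 = (1544, 598, -885.8), W-101→W-103 = (1260, -27, -493.1).
Normal n = (W-101→W-102) × (W-101→W-103) = (-318790.4, -354761.6, -795168).
So ∂z/∂E = −n_x/n_z = −0.40091 and ∂z/∂N = −n_y/n_z = −0.44615.
Intercept c from W-101: 706.1 + 5.21 + 186.04 = 897.36.
At (131, 651): z_contact = −52.5 − 290.4 + 897.36 = 554.4 m.
Depth below ground = 864 − 554.4 = 310 m.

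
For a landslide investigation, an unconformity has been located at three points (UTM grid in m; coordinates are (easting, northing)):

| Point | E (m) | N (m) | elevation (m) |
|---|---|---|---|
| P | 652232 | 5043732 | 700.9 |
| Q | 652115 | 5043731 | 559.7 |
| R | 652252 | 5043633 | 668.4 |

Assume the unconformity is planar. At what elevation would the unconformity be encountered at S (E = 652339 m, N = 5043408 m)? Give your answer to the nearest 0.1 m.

Let the plane be z = a·E + b·N + c.
Q−P: −117a − 1b = −141.2;  R−P: 20a − 99b = −32.5.
Solving gives a = 1.201956391, b = 0.571102301.
Then c = 700.9 − a·652232 − b·5043732 = −3663740.47.
At (652339, 5043408): z = 784083.0 + 2880301.9 − 3663740.47 = 644.5 m.

644.5 m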